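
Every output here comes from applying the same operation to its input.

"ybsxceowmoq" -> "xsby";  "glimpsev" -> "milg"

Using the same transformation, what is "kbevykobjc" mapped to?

Looking at the pairs, the operation is to reverse the string, then keep only the last 4 characters.
"kbevykobjc" → "cjbokyvebk" → "vebk".
(Check on "glimpsev": → "vespmilg" → "milg" ✓)

vebk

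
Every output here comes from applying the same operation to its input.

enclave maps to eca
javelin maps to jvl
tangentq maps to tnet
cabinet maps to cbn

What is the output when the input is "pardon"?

Rule — move the last character to the front, then keep every other character starting from the second (positions 2nd, 4th, 6th, ...).
Doing the same to "pardon": "pro".
(Check on "tangentq": → "qtangent" → "tnet" ✓)

pro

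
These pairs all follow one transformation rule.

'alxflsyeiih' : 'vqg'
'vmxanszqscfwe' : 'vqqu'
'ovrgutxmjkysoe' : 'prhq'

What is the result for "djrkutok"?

In each case the input is transformed by: shift every letter 2 places backward in the alphabet (wrapping around), then keep one character in every 3, starting at position 3 (positions 3rd, 6th, 9th, ...).
On "djrkutok": the first step gives "bhpisrmi", and the second then gives "pr".

pr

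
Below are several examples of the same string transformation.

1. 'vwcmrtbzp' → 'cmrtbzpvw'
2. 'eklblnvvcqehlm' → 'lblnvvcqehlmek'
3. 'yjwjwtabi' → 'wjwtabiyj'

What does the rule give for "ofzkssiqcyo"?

The pattern: move the first 2 characters to the end (rotate left by 2).
For "ofzkssiqcyo" the result is "zkssiqcyoof".

zkssiqcyoof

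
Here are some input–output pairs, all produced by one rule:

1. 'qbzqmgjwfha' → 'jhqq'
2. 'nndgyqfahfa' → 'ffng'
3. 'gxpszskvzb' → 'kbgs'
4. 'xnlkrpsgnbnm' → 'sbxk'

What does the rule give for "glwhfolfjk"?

lkgh

The pattern: keep one character in every 3, starting at position 1 (positions 1st, 4th, 7th, ...), then move the first 2 characters to the end (rotate left by 2).
For "glwhfolfjk" the result is "lkgh".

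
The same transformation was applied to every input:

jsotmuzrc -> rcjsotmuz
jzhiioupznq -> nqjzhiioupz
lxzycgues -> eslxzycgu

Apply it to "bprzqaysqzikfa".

Each output is the input with this applied: move the last 2 characters to the front (rotate right by 2).
Applying that to "bprzqaysqzikfa" gives "fabprzqaysqzik".

fabprzqaysqzik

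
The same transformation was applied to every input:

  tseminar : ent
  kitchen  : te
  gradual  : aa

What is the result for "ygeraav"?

ea

The transformation: move the first character to the end, then keep one character in every 3, starting at position 2 (positions 2nd, 5th, 8th, ...).
Applying both steps to "ygeraav": "geraavy", then "ea".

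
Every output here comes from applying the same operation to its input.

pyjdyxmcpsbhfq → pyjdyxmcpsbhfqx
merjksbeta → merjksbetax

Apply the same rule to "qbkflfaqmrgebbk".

qbkflfaqmrgebbkx

Rule — append "x".
On "qbkflfaqmrgebbk" that produces "qbkflfaqmrgebbkx".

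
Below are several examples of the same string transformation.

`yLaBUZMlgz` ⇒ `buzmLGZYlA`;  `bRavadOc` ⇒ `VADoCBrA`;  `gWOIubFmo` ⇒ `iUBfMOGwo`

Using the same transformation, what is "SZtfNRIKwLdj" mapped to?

FnrikWlDJszT

The transformation: move the first 3 characters to the end (rotate left by 3), then flip the case of every letter.
So "SZtfNRIKwLdj" becomes "FnrikWlDJszT".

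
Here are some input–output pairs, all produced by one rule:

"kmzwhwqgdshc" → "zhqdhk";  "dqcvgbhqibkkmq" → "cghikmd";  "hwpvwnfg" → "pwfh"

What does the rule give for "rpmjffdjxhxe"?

The rule is to move the first 2 characters to the end (rotate left by 2), then keep every other character starting from the first (positions 1st, 3rd, 5th, ...).
On "rpmjffdjxhxe" that produces "mfdxxr".

mfdxxr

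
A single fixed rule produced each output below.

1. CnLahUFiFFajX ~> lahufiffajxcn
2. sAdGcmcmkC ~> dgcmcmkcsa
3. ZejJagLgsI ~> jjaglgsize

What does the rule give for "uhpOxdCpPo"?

poxdcppouh

What's happening: move the first 2 characters to the end (rotate left by 2), then convert every letter to lowercase.
On "uhpOxdCpPo": the first step gives "pOxdCpPouh", and the second then gives "poxdcppouh".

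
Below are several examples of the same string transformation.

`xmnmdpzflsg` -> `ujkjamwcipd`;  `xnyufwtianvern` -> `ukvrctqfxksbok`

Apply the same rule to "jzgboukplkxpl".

gwdylrhmihumi

Looking at the pairs, the operation is to shift every letter 3 places backward in the alphabet (wrapping around).
"jzgboukplkxpl" → "gwdylrhmihumi".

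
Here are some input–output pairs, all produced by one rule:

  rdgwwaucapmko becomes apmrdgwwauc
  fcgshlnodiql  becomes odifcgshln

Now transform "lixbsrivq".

srilixb

The pattern: delete the last 2 characters, then move the last 3 characters to the front (rotate right by 3).
On "lixbsrivq" that produces "srilixb".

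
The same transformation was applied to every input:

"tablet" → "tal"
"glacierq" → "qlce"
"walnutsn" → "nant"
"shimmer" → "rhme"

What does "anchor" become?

rnh

The rule is to move the last character to the front, then keep every other character starting from the first (positions 1st, 3rd, 5th, ...).
"anchor" → "rancho" → "rnh".
(Check on "glacierq": → "qglacier" → "qlce" ✓)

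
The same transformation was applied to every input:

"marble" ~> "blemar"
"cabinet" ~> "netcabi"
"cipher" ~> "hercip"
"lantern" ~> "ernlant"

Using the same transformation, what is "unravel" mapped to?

The pattern: move the last 3 characters to the front (rotate right by 3).
On "unravel" that produces "velunra".

velunra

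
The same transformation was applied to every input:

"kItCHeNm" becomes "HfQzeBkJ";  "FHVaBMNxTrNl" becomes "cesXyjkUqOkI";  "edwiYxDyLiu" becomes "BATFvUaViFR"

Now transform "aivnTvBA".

XFSKqSyx

The transformation: shift every letter 3 places backward in the alphabet (wrapping around), then flip the case of every letter.
Working it through for "aivnTvBA": intermediate "xfskQsYX", final "XFSKqSyx".
(Check on "FHVaBMNxTrNl": → "CESxYJKuQoKi" → "cesXyjkUqOkI" ✓)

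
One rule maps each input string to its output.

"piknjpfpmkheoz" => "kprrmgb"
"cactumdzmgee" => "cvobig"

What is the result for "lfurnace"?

The pattern: keep every other character starting from the second (positions 2nd, 4th, 6th, ...), then shift every letter 2 places forward in the alphabet (wrapping around).
"lfurnace" → "frae" → "htcg".

htcg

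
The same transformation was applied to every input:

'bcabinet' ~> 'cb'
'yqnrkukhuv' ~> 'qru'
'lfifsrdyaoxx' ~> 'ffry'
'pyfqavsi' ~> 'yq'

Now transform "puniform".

The transformation: keep every other character starting from the second (positions 2nd, 4th, 6th, ...), then delete the last 2 characters.
On "puniform": the first step gives "uiom", and the second then gives "ui".

ui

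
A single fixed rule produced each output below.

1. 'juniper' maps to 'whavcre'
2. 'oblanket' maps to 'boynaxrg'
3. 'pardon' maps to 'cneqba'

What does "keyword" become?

The transformation: shift every letter 13 places forward in the alphabet (wrapping around) — i.e. ROT13.
On "keyword" that produces "xrljbeq".

xrljbeq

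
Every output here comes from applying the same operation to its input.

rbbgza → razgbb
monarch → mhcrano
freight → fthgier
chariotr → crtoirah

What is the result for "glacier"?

What's happening: reverse the string, then move the last character to the front.
For "glacier" the result is "greical".
(Check on "freight": → "thgierf" → "fthgier" ✓)

greical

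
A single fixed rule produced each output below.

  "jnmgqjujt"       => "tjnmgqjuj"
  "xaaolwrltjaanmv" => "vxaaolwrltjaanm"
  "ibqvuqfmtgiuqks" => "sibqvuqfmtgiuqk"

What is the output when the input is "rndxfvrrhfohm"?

Looking at the pairs, the operation is to move the last character to the front.
Applying that to "rndxfvrrhfohm" gives "mrndxfvrrhfoh".

mrndxfvrrhfoh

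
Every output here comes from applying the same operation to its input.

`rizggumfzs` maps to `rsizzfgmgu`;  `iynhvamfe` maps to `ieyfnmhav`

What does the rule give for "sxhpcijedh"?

shxdhepjci

Rule — take characters alternately from the front and the back (1st, last, 2nd, 2nd-last, ...).
Applying that to "sxhpcijedh" gives "shxdhepjci".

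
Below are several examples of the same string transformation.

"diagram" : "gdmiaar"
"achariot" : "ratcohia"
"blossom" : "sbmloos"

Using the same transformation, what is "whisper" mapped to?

Each output is the input with this applied: take characters alternately from the front and the back (1st, last, 2nd, 2nd-last, ...), then move the last character to the front.
Applying both steps to "whisper": "wrheips", then "swrheip".

swrheip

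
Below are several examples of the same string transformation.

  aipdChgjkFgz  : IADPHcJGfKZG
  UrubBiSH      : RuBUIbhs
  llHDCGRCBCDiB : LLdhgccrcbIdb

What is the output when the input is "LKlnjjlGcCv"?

The transformation: flip the case of every letter, then swap each adjacent pair of characters (1↔2, 3↔4, ...).
For "LKlnjjlGcCv" the result is "klNLJJgLcCV".

klNLJJgLcCV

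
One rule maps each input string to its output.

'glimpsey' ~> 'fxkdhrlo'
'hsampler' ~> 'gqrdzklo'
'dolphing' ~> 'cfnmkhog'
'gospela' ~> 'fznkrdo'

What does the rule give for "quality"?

Each output is the input with this applied: shift every letter 1 place backward in the alphabet (wrapping around), then take characters alternately from the front and the back (1st, last, 2nd, 2nd-last, ...).
Working it through for "quality": intermediate "ptzkhsx", final "pxtszhk".

pxtszhk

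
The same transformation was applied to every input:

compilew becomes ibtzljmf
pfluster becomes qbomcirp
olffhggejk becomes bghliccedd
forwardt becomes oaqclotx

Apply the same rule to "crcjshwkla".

What's happening: shift every letter 3 places backward in the alphabet (wrapping around), then move the last 3 characters to the front (rotate right by 3).
Working it through for "crcjshwkla": intermediate "zozgpethix", final "hixzozgpet".

hixzozgpet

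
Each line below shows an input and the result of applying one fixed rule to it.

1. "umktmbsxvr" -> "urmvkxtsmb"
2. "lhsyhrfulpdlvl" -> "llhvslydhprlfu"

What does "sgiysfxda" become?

sagdixyfs

The transformation: take characters alternately from the front and the back (1st, last, 2nd, 2nd-last, ...).
On "sgiysfxda" that produces "sagdixyfs".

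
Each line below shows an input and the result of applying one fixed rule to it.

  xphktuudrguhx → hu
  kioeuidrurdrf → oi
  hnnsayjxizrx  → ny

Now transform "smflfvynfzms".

fv

The rule is to keep one character in every 3, starting at position 3 (positions 3rd, 6th, 9th, ...), then delete the last 2 characters.
On "smflfvynfzms": the first step gives "fvfs", and the second then gives "fv".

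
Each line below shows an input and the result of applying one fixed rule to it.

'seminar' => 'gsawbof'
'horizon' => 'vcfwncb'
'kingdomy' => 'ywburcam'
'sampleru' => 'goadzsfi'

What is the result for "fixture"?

twlhifs

The transformation: shift every letter 12 places backward in the alphabet (wrapping around).
Doing the same to "fixture": "twlhifs".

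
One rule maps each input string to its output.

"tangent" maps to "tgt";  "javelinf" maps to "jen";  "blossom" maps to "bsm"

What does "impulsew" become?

iue

Each output is the input with this applied: keep one character in every 3, starting at position 1 (positions 1st, 4th, 7th, ...).
On "impulsew" that produces "iue".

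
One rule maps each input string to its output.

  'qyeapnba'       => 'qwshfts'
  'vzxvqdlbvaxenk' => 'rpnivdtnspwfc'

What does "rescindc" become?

wkuafvu

Rule — delete the first character, then shift every letter 8 places backward in the alphabet (wrapping around).
For "rescindc", step one produces "escindc"; step two turns that into "wkuafvu".
(Check on "vzxvqdlbvaxenk": → "zxvqdlbvaxenk" → "rpnivdtnspwfc" ✓)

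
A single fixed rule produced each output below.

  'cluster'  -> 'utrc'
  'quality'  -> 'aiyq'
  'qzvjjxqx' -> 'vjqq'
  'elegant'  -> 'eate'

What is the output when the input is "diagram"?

In each case the input is transformed by: keep every other character starting from the first (positions 1st, 3rd, 5th, ...), then move the first character to the end.
For "diagram" the result is "armd".

armd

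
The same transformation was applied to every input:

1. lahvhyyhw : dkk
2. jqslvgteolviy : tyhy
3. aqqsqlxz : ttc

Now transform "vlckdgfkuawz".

ognz

In each case the input is transformed by: keep one character in every 3, starting at position 2 (positions 2nd, 5th, 8th, ...), then shift every letter 3 places forward in the alphabet (wrapping around).
Applying both steps to "vlckdgfkuawz": "ldkw", then "ognz".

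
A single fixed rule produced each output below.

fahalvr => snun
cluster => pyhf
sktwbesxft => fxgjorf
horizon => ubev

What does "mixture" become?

zvkg

Rule — delete the last 3 characters, then shift every letter 13 places forward in the alphabet (wrapping around) — i.e. ROT13.
So "mixture" becomes "zvkg".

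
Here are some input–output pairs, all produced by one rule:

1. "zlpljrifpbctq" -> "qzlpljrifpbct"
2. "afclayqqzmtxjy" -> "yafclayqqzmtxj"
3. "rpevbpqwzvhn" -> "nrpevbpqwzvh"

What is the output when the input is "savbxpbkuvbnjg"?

The rule is to move the last character to the front.
Doing the same to "savbxpbkuvbnjg": "gsavbxpbkuvbnj".

gsavbxpbkuvbnj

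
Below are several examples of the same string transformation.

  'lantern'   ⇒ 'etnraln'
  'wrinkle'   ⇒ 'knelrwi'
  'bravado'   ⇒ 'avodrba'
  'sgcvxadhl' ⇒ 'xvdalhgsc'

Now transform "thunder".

Rule — move the first 3 characters to the end (rotate left by 3), then swap each adjacent pair of characters (1↔2, 3↔4, ...).
Doing the same to "thunder": "dnrehtu".

dnrehtu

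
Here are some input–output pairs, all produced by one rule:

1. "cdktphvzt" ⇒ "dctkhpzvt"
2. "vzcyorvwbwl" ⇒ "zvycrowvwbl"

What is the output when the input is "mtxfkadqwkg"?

Looking at the pairs, the operation is to swap each adjacent pair of characters (1↔2, 3↔4, ...).
Doing the same to "mtxfkadqwkg": "tmfxakqdkwg".

tmfxakqdkwg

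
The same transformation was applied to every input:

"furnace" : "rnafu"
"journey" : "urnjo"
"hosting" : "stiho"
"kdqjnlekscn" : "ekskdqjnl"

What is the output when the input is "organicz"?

The transformation: delete the last 2 characters, then move the last 3 characters to the front (rotate right by 3).
Starting from "organicz": after the first operation, "organi"; after the second, "aniorg".

aniorg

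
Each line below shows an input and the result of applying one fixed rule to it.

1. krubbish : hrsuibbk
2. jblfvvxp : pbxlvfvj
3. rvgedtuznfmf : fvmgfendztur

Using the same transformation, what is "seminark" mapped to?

Rule — take characters alternately from the front and the back (1st, last, 2nd, 2nd-last, ...), then move the first character to the end.
Applying both steps to "seminark": "skermain", then "kermains".

kermains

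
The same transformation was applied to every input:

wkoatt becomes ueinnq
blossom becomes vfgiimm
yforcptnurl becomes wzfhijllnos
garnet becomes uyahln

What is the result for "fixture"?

The transformation: sort the characters into alphabetical order, then shift every letter 6 places backward in the alphabet (wrapping around).
Working it through for "fixture": intermediate "efirtux", final "yzclnor".
(Check on "wkoatt": → "akottw" → "ueinnq" ✓)

yzclnor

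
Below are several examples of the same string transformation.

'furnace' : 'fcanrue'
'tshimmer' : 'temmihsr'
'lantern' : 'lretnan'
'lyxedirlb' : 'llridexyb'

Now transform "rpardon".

rodrapn

Rule — reverse the string, then swap the first and last characters.
"rpardon" → "nodrapr" → "rodrapn".
(Check on "lantern": → "nretnal" → "lretnan" ✓)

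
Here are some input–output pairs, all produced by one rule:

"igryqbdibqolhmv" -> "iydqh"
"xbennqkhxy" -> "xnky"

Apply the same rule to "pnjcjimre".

Looking at the pairs, the operation is to keep one character in every 3, starting at position 1 (positions 1st, 4th, 7th, ...).
For "pnjcjimre" the result is "pcm".

pcm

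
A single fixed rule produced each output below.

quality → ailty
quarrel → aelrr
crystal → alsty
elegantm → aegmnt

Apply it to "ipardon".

Looking at the pairs, the operation is to delete the first 2 characters, then sort the characters into alphabetical order.
For "ipardon", step one produces "ardon"; step two turns that into "adnor".

adnor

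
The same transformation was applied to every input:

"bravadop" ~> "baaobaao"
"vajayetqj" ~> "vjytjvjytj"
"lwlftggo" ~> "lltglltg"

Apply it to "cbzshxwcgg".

The rule is to keep every other character starting from the first (positions 1st, 3rd, 5th, ...), then write the whole string twice.
Applying both steps to "cbzshxwcgg": "czhwg", then "czhwgczhwg".
(Check on "bravadop": → "baao" → "baaobaao" ✓)

czhwgczhwg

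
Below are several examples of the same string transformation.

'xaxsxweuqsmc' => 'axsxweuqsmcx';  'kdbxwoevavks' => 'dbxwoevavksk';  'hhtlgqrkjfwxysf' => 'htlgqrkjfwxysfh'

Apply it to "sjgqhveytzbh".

Rule — move the first character to the end.
Applying that to "sjgqhveytzbh" gives "jgqhveytzbhs".

jgqhveytzbhs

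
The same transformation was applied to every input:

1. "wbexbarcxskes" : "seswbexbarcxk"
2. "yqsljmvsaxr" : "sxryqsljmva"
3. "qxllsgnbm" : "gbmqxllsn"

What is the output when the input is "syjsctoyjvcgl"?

The rule is to move the last 3 characters to the front (rotate right by 3), then swap the first and last characters.
Applying both steps to "syjsctoyjvcgl": "cglsyjsctoyjv", then "vglsyjsctoyjc".

vglsyjsctoyjc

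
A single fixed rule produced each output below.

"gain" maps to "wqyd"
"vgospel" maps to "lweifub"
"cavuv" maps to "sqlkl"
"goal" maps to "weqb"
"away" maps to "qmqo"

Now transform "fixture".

vynjkhu

The rule is to shift every letter 10 places backward in the alphabet (wrapping around).
So "fixture" becomes "vynjkhu".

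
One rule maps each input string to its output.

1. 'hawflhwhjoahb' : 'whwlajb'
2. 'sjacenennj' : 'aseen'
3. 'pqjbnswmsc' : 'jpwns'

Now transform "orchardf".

coda

What's happening: keep every other character starting from the first (positions 1st, 3rd, 5th, ...), then swap each adjacent pair of characters (1↔2, 3↔4, ...).
Applying that to "orchardf" gives "coda".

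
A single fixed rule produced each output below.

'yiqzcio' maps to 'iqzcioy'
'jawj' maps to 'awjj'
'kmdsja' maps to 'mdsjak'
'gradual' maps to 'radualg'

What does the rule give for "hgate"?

What's happening: move the first character to the end.
Applying that to "hgate" gives "gateh".

gateh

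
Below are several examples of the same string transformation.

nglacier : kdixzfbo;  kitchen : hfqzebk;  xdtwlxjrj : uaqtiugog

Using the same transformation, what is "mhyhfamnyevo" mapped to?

jevecxjkvbsl

The pattern: shift every letter 3 places backward in the alphabet (wrapping around).
Applying that to "mhyhfamnyevo" gives "jevecxjkvbsl".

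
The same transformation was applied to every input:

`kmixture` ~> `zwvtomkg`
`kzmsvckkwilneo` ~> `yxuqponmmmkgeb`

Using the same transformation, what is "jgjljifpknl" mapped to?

In each case the input is transformed by: shift every letter 2 places forward in the alphabet (wrapping around), then sort the characters into reverse alphabetical order.
Applying both steps to "jgjljifpknl": "lilnlkhrmpn", then "rpnnmlllkih".

rpnnmlllkih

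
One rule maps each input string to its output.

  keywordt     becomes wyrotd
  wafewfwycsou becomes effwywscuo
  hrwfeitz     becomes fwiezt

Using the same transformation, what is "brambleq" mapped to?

Rule — delete the first 2 characters, then swap each adjacent pair of characters (1↔2, 3↔4, ...).
For "brambleq", step one produces "ambleq"; step two turns that into "malbqe".

malbqe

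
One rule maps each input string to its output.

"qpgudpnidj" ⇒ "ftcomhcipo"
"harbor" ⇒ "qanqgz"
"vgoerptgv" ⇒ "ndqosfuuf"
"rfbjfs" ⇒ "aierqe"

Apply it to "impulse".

The transformation: shift every letter 1 place backward in the alphabet (wrapping around), then move the first 2 characters to the end (rotate left by 2).
For "impulse", step one produces "hlotkrd"; step two turns that into "otkrdhl".

otkrdhl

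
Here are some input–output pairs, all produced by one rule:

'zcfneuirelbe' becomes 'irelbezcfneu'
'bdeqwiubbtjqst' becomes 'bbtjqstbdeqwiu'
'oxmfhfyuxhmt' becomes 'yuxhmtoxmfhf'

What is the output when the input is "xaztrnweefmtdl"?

eefmtdlxaztrnw

The rule is to swap the front and back halves of the string.
So "xaztrnweefmtdl" becomes "eefmtdlxaztrnw".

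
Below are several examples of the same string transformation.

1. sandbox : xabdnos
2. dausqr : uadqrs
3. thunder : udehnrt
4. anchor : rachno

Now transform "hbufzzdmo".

zbdfhmouz

The rule is to sort the characters into alphabetical order, then move the last character to the front.
Doing the same to "hbufzzdmo": "zbdfhmouz".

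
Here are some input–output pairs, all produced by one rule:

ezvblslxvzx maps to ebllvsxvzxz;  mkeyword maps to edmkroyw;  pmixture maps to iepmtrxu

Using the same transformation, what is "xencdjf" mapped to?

What's happening: sort the characters into alphabetical order, then swap each adjacent pair of characters (1↔2, 3↔4, ...).
Starting from "xencdjf": after the first operation, "cdefjnx"; after the second, "dcfenjx".

dcfenjx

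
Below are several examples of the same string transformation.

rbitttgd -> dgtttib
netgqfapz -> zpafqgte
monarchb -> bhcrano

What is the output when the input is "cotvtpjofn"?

nfojptvto

The rule is to delete the first character, then reverse the string.
So "cotvtpjofn" becomes "nfojptvto".
(Check on "netgqfapz": → "etgqfapz" → "zpafqgte" ✓)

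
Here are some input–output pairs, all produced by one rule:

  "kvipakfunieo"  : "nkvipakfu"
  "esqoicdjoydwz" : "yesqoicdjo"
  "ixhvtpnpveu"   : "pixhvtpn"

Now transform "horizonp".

zhori

What's happening: delete the last 3 characters, then move the last character to the front.
For "horizonp", step one produces "horiz"; step two turns that into "zhori".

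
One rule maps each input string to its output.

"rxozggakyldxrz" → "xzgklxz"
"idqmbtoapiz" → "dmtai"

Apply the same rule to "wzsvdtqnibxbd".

The transformation: keep every other character starting from the second (positions 2nd, 4th, 6th, ...).
"wzsvdtqnibxbd" → "zvtnbb".

zvtnbb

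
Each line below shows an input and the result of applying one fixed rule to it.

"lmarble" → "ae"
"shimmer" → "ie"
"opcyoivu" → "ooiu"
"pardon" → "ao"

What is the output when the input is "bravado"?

Rule — keep only the vowels.
Doing the same to "bravado": "aao".

aao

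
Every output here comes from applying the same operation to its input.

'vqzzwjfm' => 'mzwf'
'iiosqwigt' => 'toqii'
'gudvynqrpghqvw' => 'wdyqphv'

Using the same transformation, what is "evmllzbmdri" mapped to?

The transformation: swap the first and last characters, then keep every other character starting from the first (positions 1st, 3rd, 5th, ...).
Starting from "evmllzbmdri": after the first operation, "ivmllzbmdre"; after the second, "imlbde".

imlbde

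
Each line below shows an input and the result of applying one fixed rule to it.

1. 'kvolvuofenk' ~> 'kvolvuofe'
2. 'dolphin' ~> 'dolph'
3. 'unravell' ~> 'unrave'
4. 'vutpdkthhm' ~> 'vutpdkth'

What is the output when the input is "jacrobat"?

The rule is to delete the last 2 characters.
So "jacrobat" becomes "jacrob".

jacrob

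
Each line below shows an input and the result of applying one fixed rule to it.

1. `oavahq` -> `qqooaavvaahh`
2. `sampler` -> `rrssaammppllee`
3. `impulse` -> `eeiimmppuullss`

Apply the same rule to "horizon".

nnhhoorriizzoo

The pattern: double every character, then move the last 2 characters to the front (rotate right by 2).
Applying both steps to "horizon": "hhoorriizzoonn", then "nnhhoorriizzoo".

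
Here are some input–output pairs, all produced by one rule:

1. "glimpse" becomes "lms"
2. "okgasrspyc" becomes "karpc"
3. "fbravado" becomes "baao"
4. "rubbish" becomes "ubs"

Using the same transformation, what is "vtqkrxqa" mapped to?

Each output is the input with this applied: keep every other character starting from the second (positions 2nd, 4th, 6th, ...).
"vtqkrxqa" → "tkxa".

tkxa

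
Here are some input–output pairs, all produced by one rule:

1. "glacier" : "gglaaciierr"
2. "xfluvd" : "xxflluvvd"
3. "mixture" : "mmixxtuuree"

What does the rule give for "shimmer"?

In each case the input is transformed by: repeat every character 3 times, then keep every other character starting from the first (positions 1st, 3rd, 5th, ...).
On "shimmer": the first step gives "ssshhhiiimmmmmmeeerrr", and the second then gives "sshiimmmerr".

sshiimmmerr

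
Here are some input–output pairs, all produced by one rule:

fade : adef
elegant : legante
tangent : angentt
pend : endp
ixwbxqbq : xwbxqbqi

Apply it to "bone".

What's happening: move the first character to the end.
For "bone" the result is "oneb".

oneb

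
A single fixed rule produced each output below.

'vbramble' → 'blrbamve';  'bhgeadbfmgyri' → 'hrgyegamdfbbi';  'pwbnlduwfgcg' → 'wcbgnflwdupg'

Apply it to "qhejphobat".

Each output is the input with this applied: take characters alternately from the front and the back (1st, last, 2nd, 2nd-last, ...), then move the first 2 characters to the end (rotate left by 2).
"qhejphobat" → "qthaebjoph" → "haebjophqt".

haebjophqt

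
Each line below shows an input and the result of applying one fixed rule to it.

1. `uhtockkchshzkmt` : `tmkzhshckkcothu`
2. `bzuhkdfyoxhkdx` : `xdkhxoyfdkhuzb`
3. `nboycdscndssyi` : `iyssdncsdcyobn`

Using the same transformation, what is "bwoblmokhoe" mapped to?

In each case the input is transformed by: reverse the string.
For "bwoblmokhoe" the result is "eohkomlbowb".

eohkomlbowb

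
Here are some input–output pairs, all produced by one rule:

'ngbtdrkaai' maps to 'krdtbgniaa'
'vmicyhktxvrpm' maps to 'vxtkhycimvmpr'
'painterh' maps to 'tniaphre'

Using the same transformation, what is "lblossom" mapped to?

The rule is to reverse the string, then move the first 3 characters to the end (rotate left by 3).
Applying both steps to "lblossom": "mossolbl", then "solblmos".

solblmos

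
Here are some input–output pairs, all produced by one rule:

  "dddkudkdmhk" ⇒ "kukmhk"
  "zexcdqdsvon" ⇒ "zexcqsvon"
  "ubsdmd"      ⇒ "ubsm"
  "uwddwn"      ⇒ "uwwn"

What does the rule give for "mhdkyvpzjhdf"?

Rule — remove every "d".
For "mhdkyvpzjhdf" the result is "mhkyvpzjhf".

mhkyvpzjhf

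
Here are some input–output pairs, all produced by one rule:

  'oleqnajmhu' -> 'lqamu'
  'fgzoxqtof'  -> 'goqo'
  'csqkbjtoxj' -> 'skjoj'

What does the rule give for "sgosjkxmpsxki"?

gskmsk

In each case the input is transformed by: keep every other character starting from the second (positions 2nd, 4th, 6th, ...).
For "sgosjkxmpsxki" the result is "gskmsk".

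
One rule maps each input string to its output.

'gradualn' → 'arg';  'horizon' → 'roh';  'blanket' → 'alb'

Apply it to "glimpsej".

ilg

In each case the input is transformed by: reverse the string, then keep only the last 3 characters.
"glimpsej" → "ilg".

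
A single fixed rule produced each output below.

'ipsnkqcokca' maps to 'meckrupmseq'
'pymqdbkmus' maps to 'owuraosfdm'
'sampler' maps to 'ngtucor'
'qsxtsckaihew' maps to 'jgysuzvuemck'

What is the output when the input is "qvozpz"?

brbsxq

Looking at the pairs, the operation is to shift every letter 2 places forward in the alphabet (wrapping around), then move the last 3 characters to the front (rotate right by 3).
Starting from "qvozpz": after the first operation, "sxqbrb"; after the second, "brbsxq".
(Check on "ipsnkqcokca": → "krupmseqmec" → "meckrupmseq" ✓)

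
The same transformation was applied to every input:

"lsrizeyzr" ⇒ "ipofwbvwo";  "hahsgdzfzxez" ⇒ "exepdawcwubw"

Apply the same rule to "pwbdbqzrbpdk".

mtyaynwoymah

Each output is the input with this applied: shift every letter 3 places backward in the alphabet (wrapping around).
For "pwbdbqzrbpdk" the result is "mtyaynwoymah".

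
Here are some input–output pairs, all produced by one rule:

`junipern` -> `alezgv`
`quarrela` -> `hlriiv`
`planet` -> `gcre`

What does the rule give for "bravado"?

sirmr

Looking at the pairs, the operation is to shift every letter 9 places backward in the alphabet (wrapping around), then delete the last 2 characters.
Applying both steps to "bravado": "sirmruf", then "sirmr".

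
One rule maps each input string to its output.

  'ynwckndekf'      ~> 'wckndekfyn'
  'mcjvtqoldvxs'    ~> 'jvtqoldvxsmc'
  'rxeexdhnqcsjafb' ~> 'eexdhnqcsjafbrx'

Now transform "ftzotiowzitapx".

Looking at the pairs, the operation is to move the first 2 characters to the end (rotate left by 2).
On "ftzotiowzitapx" that produces "zotiowzitapxft".

zotiowzitapxft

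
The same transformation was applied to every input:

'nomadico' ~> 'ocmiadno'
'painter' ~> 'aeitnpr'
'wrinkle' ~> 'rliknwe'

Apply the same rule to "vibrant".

Rule — take characters alternately from the front and the back (1st, last, 2nd, 2nd-last, ...), then move the first 2 characters to the end (rotate left by 2).
Doing the same to "vibrant": "inbarvt".

inbarvt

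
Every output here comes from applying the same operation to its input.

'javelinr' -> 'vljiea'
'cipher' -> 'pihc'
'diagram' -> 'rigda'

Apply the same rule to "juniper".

Each output is the input with this applied: delete the last 2 characters, then sort the characters into reverse alphabetical order.
Working it through for "juniper": intermediate "junip", final "upnji".

upnji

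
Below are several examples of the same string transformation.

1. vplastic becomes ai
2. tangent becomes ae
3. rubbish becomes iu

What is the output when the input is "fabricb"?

ai

Each output is the input with this applied: sort the characters into alphabetical order, then keep only the vowels.
Starting from "fabricb": after the first operation, "abbcfir"; after the second, "ai".
(Check on "vplastic": → "acilpstv" → "ai" ✓)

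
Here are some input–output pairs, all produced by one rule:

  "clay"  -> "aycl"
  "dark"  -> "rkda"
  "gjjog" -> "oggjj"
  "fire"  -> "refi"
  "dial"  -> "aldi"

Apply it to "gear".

arge

The pattern: move the last 2 characters to the front (rotate right by 2).
"gear" → "arge".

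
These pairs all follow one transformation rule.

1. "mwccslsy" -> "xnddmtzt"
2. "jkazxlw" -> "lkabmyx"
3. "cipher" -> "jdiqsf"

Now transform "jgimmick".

hknjjnld

Each output is the input with this applied: shift every letter 1 place forward in the alphabet (wrapping around), then swap each adjacent pair of characters (1↔2, 3↔4, ...).
"jgimmick" → "hknjjnld".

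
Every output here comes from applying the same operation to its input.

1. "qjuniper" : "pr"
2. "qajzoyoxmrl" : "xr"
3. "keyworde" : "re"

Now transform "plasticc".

Rule — keep every other character starting from the second (positions 2nd, 4th, 6th, ...), then keep only the last 2 characters.
Applying that to "plasticc" gives "ic".

ic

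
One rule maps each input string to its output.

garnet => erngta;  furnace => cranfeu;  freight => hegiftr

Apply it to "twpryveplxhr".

hpxrlypvetrw

The pattern: take characters alternately from the front and the back (1st, last, 2nd, 2nd-last, ...), then move the first 3 characters to the end (rotate left by 3).
"twpryveplxhr" → "trwhpxrlypve" → "hpxrlypvetrw".
(Check on "furnace": → "feucran" → "cranfeu" ✓)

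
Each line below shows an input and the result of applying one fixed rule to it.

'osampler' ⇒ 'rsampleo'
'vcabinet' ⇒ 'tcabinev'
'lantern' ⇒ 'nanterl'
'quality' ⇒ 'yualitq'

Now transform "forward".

dorwarf

The rule is to swap the first and last characters.
Doing the same to "forward": "dorwarf".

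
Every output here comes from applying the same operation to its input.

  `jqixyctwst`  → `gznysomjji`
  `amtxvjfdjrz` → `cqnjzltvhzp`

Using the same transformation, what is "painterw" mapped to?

Looking at the pairs, the operation is to swap each adjacent pair of characters (1↔2, 3↔4, ...), then shift every letter 10 places backward in the alphabet (wrapping around).
For "painterw", step one produces "apnietwr"; step two turns that into "qfdyujmh".

qfdyujmh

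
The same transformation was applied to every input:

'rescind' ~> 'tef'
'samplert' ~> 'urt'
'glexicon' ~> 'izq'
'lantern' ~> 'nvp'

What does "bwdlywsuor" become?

dnut

The rule is to keep one character in every 3, starting at position 1 (positions 1st, 4th, 7th, ...), then shift every letter 2 places forward in the alphabet (wrapping around).
Working it through for "bwdlywsuor": intermediate "blsr", final "dnut".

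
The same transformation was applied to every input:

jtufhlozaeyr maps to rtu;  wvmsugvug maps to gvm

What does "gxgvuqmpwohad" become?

dxg

The transformation: swap the first and last characters, then keep only the first 3 characters.
Applying both steps to "gxgvuqmpwohad": "dxgvuqmpwohag", then "dxg".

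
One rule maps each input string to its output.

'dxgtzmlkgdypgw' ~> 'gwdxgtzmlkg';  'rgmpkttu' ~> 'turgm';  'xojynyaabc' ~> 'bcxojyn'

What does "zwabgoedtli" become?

lizwabgo

The rule is to move the last 2 characters to the front (rotate right by 2), then delete the last 3 characters.
On "zwabgoedtli": the first step gives "lizwabgoedt", and the second then gives "lizwabgo".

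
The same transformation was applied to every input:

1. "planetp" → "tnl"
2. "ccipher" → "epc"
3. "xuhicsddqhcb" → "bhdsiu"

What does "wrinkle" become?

lnr

Looking at the pairs, the operation is to keep every other character starting from the second (positions 2nd, 4th, 6th, ...), then reverse the string.
Starting from "wrinkle": after the first operation, "rnl"; after the second, "lnr".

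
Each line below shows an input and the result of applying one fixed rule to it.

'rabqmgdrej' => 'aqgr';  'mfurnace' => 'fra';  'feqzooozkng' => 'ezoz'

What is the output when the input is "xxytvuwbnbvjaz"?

xtubbj

The transformation: delete the last 2 characters, then keep every other character starting from the second (positions 2nd, 4th, 6th, ...).
Applying both steps to "xxytvuwbnbvjaz": "xxytvuwbnbvj", then "xtubbj".
(Check on "feqzooozkng": → "feqzooozk" → "ezoz" ✓)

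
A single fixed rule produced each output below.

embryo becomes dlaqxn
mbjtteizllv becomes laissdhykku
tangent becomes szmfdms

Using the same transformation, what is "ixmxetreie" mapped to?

hwlwdsqdhd

What's happening: shift every letter 1 place backward in the alphabet (wrapping around).
Applying that to "ixmxetreie" gives "hwlwdsqdhd".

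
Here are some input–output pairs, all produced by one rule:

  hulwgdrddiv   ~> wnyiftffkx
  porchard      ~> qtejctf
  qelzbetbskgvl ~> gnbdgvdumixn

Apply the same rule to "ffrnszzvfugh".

htpubbxhwij

In each case the input is transformed by: shift every letter 2 places forward in the alphabet (wrapping around), then delete the first character.
Working it through for "ffrnszzvfugh": intermediate "hhtpubbxhwij", final "htpubbxhwij".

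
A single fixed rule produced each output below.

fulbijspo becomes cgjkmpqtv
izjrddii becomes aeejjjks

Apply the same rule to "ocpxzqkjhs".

Looking at the pairs, the operation is to shift every letter 1 place forward in the alphabet (wrapping around), then sort the characters into alphabetical order.
Starting from "ocpxzqkjhs": after the first operation, "pdqyarlkit"; after the second, "adiklpqrty".

adiklpqrty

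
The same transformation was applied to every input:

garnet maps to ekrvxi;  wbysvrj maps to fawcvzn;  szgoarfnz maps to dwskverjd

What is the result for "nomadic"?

sreqmhg

What's happening: shift every letter 4 places forward in the alphabet (wrapping around), then swap each adjacent pair of characters (1↔2, 3↔4, ...).
"nomadic" → "rsqehmg" → "sreqmhg".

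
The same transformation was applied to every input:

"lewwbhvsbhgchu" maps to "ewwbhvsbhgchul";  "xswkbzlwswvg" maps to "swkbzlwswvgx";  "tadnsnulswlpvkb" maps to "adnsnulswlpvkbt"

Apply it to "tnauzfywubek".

nauzfywubekt

Each output is the input with this applied: move the first character to the end.
On "tnauzfywubek" that produces "nauzfywubekt".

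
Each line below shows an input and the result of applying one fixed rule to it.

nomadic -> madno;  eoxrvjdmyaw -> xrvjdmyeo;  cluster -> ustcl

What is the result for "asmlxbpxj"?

Looking at the pairs, the operation is to delete the last 2 characters, then move the first 2 characters to the end (rotate left by 2).
For "asmlxbpxj", step one produces "asmlxbp"; step two turns that into "mlxbpas".

mlxbpas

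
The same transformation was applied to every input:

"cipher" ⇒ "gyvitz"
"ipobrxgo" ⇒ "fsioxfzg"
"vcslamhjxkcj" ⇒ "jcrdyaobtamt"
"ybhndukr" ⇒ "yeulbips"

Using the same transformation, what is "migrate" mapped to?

xirkvdz

The rule is to move the first 2 characters to the end (rotate left by 2), then shift every letter 9 places backward in the alphabet (wrapping around).
For "migrate", step one produces "gratemi"; step two turns that into "xirkvdz".
(Check on "ipobrxgo": → "obrxgoip" → "fsioxfzg" ✓)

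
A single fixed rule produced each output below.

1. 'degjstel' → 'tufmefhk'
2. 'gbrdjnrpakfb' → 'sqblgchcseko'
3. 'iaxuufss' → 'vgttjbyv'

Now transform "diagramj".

What's happening: swap the front and back halves of the string, then shift every letter 1 place forward in the alphabet (wrapping around).
On "diagramj" that produces "sbnkejbh".
(Check on "gbrdjnrpakfb": → "rpakfbgbrdjn" → "sqblgchcseko" ✓)

sbnkejbh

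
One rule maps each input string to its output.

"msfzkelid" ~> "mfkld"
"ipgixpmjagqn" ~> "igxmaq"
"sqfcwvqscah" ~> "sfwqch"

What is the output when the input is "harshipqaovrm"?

In each case the input is transformed by: keep every other character starting from the first (positions 1st, 3rd, 5th, ...).
Applying that to "harshipqaovrm" gives "hrhpavm".

hrhpavm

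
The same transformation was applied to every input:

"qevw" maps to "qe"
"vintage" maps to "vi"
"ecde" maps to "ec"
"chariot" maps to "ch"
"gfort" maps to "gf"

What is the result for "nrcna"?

nr

Looking at the pairs, the operation is to keep only the first 2 characters.
Applying that to "nrcna" gives "nr".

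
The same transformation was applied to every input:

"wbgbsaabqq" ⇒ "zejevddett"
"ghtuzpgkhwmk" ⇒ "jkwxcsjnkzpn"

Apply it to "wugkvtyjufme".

zxjnywbmxiph

The rule is to shift every letter 3 places forward in the alphabet (wrapping around).
Applying that to "wugkvtyjufme" gives "zxjnywbmxiph".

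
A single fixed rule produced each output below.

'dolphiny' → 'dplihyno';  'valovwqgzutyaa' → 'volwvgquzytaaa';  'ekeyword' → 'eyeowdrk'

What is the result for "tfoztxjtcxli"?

tzoxttjxcilf

The rule is to swap each adjacent pair of characters (1↔2, 3↔4, ...), then move the first character to the end.
So "tfoztxjtcxli" becomes "tzoxttjxcilf".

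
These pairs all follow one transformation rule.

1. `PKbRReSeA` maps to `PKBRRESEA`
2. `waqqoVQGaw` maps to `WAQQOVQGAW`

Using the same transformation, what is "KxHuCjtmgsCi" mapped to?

KXHUCJTMGSCI

The pattern: convert every letter to uppercase.
So "KxHuCjtmgsCi" becomes "KXHUCJTMGSCI".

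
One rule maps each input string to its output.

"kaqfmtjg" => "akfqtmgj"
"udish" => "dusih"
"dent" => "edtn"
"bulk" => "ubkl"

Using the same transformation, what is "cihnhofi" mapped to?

icnhohif

Looking at the pairs, the operation is to swap each adjacent pair of characters (1↔2, 3↔4, ...).
Doing the same to "cihnhofi": "icnhohif".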